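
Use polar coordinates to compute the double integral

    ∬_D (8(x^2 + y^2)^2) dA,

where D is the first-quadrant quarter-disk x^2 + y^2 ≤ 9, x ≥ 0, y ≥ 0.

The region D is 0 ≤ r ≤ 3, 0 ≤ θ ≤ π/2 in polar coordinates, where x = r cos(θ), y = r sin(θ), and dA = r dr dθ.

Under the substitution, the integrand becomes 8r^4, so

    ∬_D (8(x^2 + y^2)^2) dA = ∫_{0}^{π/2} ∫_{0}^{3} (8r^4) · r dr dθ.

Inner integral (in r): ∫_{0}^{3} (8r^4) · r dr = 972.

Outer integral (in θ): ∫_{0}^{π/2} (972) dθ = 486π.

Therefore ∬_D (8(x^2 + y^2)^2) dA = 486π.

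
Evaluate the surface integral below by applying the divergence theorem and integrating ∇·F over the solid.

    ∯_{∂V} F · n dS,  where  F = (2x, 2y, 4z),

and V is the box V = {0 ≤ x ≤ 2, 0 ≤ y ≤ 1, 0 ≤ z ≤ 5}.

By the divergence theorem,

    ∯_{∂V} F · n dS = ∭_V (∇ · F) dV.

Compute the divergence:
    ∇ · F = ∂F_x/∂x + ∂F_y/∂y + ∂F_z/∂z = 2 + 2 + 4 = 8.

V is a rectangular box, so dV = dx dy dz with 0 ≤ x ≤ 2, 0 ≤ y ≤ 1, 0 ≤ z ≤ 5.

Integrate (8) over V as an iterated integral:

    ∭_V (∇·F) dV = ∫_0^{2} ∫_0^{1} ∫_0^{5} (8) dz dy dx.

Inner (z from 0 to 5): 40.
Middle (y from 0 to 1): 40.
Outer (x from 0 to 2): 80.

Therefore ∯_{∂V} F · n dS = 80.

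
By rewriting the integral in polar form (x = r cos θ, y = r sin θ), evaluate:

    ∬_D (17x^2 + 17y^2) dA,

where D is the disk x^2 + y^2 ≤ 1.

The region D is 0 ≤ r ≤ 1, 0 ≤ θ ≤ 2π in polar coordinates, where x = r cos(θ), y = r sin(θ), and dA = r dr dθ.

Under the substitution, the integrand becomes 17r^2, so

    ∬_D (17x^2 + 17y^2) dA = ∫_{0}^{2π} ∫_{0}^{1} (17r^2) · r dr dθ.

Inner integral (in r): ∫_{0}^{1} (17r^2) · r dr = 17/4.

Outer integral (in θ): ∫_{0}^{2π} (17/4) dθ = 17π/2.

Therefore ∬_D (17x^2 + 17y^2) dA = 17π/2.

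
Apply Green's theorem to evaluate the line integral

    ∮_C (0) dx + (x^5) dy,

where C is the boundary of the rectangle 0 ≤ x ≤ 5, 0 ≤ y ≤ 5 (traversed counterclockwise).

Green's theorem converts the closed line integral into a double integral over the enclosed region D:

    ∮_C P dx + Q dy = ∬_D (∂Q/∂x - ∂P/∂y) dA.

Here P = 0, Q = x^5, so

    ∂Q/∂x = 5x^4,    ∂P/∂y = 0,
    ∂Q/∂x - ∂P/∂y = 5x^4.

D is the region 0 ≤ x ≤ 5, 0 ≤ y ≤ 5. Evaluating the double integral:

    ∬_D (5x^4) dA = ∫_0^{5} ∫_0^{5} (5x^4) dy dx.

Inner (y from 0 to 5): 25x^4.
Outer (x from 0 to 5): 15625.

Therefore ∮_C P dx + Q dy = 15625.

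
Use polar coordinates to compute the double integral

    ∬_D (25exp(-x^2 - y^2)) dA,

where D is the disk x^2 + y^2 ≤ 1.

The region D is 0 ≤ r ≤ 1, 0 ≤ θ ≤ 2π in polar coordinates, where x = r cos(θ), y = r sin(θ), and dA = r dr dθ.

Under the substitution, the integrand becomes 25exp(-r^2), so

    ∬_D (25exp(-x^2 - y^2)) dA = ∫_{0}^{2π} ∫_{0}^{1} (25exp(-r^2)) · r dr dθ.

Inner integral (in r): ∫_{0}^{1} (25exp(-r^2)) · r dr = 25/2 - 25exp(-1)/2.

Outer integral (in θ): ∫_{0}^{2π} (25/2 - 25exp(-1)/2) dθ = -25π exp(-1) + 25π.

Therefore ∬_D (25exp(-x^2 - y^2)) dA = -25π exp(-1) + 25π.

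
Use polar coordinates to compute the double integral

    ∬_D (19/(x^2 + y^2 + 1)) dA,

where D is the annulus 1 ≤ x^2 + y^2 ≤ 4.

The region D is 1 ≤ r ≤ 2, 0 ≤ θ ≤ 2π in polar coordinates, where x = r cos(θ), y = r sin(θ), and dA = r dr dθ.

Under the substitution, the integrand becomes 19/(r^2 + 1), so

    ∬_D (19/(x^2 + y^2 + 1)) dA = ∫_{0}^{2π} ∫_{1}^{2} (19/(r^2 + 1)) · r dr dθ.

Inner integral (in r): ∫_{1}^{2} (19/(r^2 + 1)) · r dr = log(1953125sqrt(10)/1024).

Outer integral (in θ): ∫_{0}^{2π} (log(1953125sqrt(10)/1024)) dθ = log((1953125sqrt(10)/1024)^(2π)).

Therefore ∬_D (19/(x^2 + y^2 + 1)) dA = log((1953125sqrt(10)/1024)^(2π)).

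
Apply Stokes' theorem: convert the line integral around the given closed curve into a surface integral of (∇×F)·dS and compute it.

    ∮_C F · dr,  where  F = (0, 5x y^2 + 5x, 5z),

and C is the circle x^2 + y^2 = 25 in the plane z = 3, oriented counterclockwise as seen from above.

Let S be the flat disk x^2 + y^2 ≤ 25 in the plane z = 3, with upward unit normal n̂ = ẑ. By Stokes' theorem,

    ∮_C F · dr = ∬_S (∇ × F) · n̂ dS = ∬_D (curl F)_z dA,

where D is the disk x^2 + y^2 ≤ 25.

Compute the curl of F = (0, 5x y^2 + 5x, 5z):
    (∇ × F)_x = ∂F_z/∂y - ∂F_y/∂z = 0,
    (∇ × F)_y = ∂F_x/∂z - ∂F_z/∂x = 0,
    (∇ × F)_z = ∂F_y/∂x - ∂F_x/∂y = 5y^2 + 5.

On z = 3, (curl F)_z = 5y^2 + 5.

Convert to polar (x = r cos θ, y = r sin θ, dA = r dr dθ); the integrand becomes 5r^2sin(θ)^2 + 5, so

    ∬_D (curl F)_z dA = ∫_0^{2π} ∫_0^{5} (5r^2sin(θ)^2 + 5) · r dr dθ.

Inner (r from 0 to 5): 3125sin(θ)^2/4 + 125/2.
Outer (θ from 0 to 2π): 3625π/4.

Therefore ∮_C F · dr = 3625π/4.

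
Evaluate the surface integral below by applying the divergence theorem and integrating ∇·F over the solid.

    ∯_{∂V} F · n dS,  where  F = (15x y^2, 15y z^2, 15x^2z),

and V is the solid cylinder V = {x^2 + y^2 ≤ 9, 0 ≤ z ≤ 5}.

By the divergence theorem,

    ∯_{∂V} F · n dS = ∭_V (∇ · F) dV.

Compute the divergence:
    ∇ · F = ∂F_x/∂x + ∂F_y/∂y + ∂F_z/∂z = 15y^2 + 15z^2 + 15x^2 = 15x^2 + 15y^2 + 15z^2.

In cylindrical coordinates, x = r cos(θ), y = r sin(θ), z = z, dV = r dr dθ dz, with 0 ≤ r ≤ 3, 0 ≤ θ ≤ 2π, 0 ≤ z ≤ 5.

The integrand, after substitution and multiplying by the volume element, becomes (15r^2 + 15z^2) · r, so

    ∭_V (∇·F) dV = ∫_0^{2π} ∫_0^{3} ∫_0^{5} (15r^2 + 15z^2) · r dz dr dθ.

Inner (z from 0 to 5): 75r^3 + 625r.
Middle (r from 0 to 3): 17325/4.
Outer (θ from 0 to 2π): 17325π/2.

Therefore ∯_{∂V} F · n dS = 17325π/2.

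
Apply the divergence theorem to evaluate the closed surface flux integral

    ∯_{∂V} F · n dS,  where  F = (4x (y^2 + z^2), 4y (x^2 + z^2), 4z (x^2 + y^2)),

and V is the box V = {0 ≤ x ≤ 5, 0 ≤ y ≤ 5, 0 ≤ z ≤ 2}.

By the divergence theorem,

    ∯_{∂V} F · n dS = ∭_V (∇ · F) dV.

Compute the divergence:
    ∇ · F = ∂F_x/∂x + ∂F_y/∂y + ∂F_z/∂z = 4y^2 + 4z^2 + 4x^2 + 4z^2 + 4x^2 + 4y^2 = 8x^2 + 8y^2 + 8z^2.

V is a rectangular box, so dV = dx dy dz with 0 ≤ x ≤ 5, 0 ≤ y ≤ 5, 0 ≤ z ≤ 2.

Integrate (8x^2 + 8y^2 + 8z^2) over V as an iterated integral:

    ∭_V (∇·F) dV = ∫_0^{5} ∫_0^{5} ∫_0^{2} (8x^2 + 8y^2 + 8z^2) dz dy dx.

Inner (z from 0 to 2): 16x^2 + 16y^2 + 64/3.
Middle (y from 0 to 5): 80x^2 + 2320/3.
Outer (x from 0 to 5): 7200.

Therefore ∯_{∂V} F · n dS = 7200.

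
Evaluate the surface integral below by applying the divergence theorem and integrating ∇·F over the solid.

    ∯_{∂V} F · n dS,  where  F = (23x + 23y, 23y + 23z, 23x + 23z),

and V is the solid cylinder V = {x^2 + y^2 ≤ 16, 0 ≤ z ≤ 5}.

By the divergence theorem,

    ∯_{∂V} F · n dS = ∭_V (∇ · F) dV.

Compute the divergence:
    ∇ · F = ∂F_x/∂x + ∂F_y/∂y + ∂F_z/∂z = 23 + 23 + 23 = 69.

In cylindrical coordinates, x = r cos(θ), y = r sin(θ), z = z, dV = r dr dθ dz, with 0 ≤ r ≤ 4, 0 ≤ θ ≤ 2π, 0 ≤ z ≤ 5.

The integrand, after substitution and multiplying by the volume element, becomes (69) · r, so

    ∭_V (∇·F) dV = ∫_0^{2π} ∫_0^{4} ∫_0^{5} (69) · r dz dr dθ.

Inner (z from 0 to 5): 345r.
Middle (r from 0 to 4): 2760.
Outer (θ from 0 to 2π): 5520π.

Therefore ∯_{∂V} F · n dS = 5520π.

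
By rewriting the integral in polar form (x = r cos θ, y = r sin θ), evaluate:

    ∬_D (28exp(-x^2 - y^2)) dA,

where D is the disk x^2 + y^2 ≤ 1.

The region D is 0 ≤ r ≤ 1, 0 ≤ θ ≤ 2π in polar coordinates, where x = r cos(θ), y = r sin(θ), and dA = r dr dθ.

Under the substitution, the integrand becomes 28exp(-r^2), so

    ∬_D (28exp(-x^2 - y^2)) dA = ∫_{0}^{2π} ∫_{0}^{1} (28exp(-r^2)) · r dr dθ.

Inner integral (in r): ∫_{0}^{1} (28exp(-r^2)) · r dr = 14 - 14exp(-1).

Outer integral (in θ): ∫_{0}^{2π} (14 - 14exp(-1)) dθ = -28π exp(-1) + 28π.

Therefore ∬_D (28exp(-x^2 - y^2)) dA = -28π exp(-1) + 28π.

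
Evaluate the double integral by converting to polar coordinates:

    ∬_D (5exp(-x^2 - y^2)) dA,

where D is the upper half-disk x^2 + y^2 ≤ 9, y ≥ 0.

The region D is 0 ≤ r ≤ 3, 0 ≤ θ ≤ π in polar coordinates, where x = r cos(θ), y = r sin(θ), and dA = r dr dθ.

Under the substitution, the integrand becomes 5exp(-r^2), so

    ∬_D (5exp(-x^2 - y^2)) dA = ∫_{0}^{π} ∫_{0}^{3} (5exp(-r^2)) · r dr dθ.

Inner integral (in r): ∫_{0}^{3} (5exp(-r^2)) · r dr = 5/2 - 5exp(-9)/2.

Outer integral (in θ): ∫_{0}^{π} (5/2 - 5exp(-9)/2) dθ = -5π (1 - exp(9))exp(-9)/2.

Therefore ∬_D (5exp(-x^2 - y^2)) dA = -5π (1 - exp(9))exp(-9)/2.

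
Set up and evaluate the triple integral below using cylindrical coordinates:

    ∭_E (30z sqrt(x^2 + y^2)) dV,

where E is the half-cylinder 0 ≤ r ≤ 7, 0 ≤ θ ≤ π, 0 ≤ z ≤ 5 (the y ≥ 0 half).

In cylindrical coordinates, x = r cos(θ), y = r sin(θ), z = z, and dV = r dr dθ dz.

The integrand becomes 30r z, so

    ∭_E (30z sqrt(x^2 + y^2)) dV = ∫_{0}^{π} ∫_{0}^{7} ∫_{0}^{5} (30r z) · r dz dr dθ.

Inner (z): 375r^2.
Middle (r from 0 to 7): 42875.
Outer (θ): 42875π.

Therefore the triple integral equals 42875π.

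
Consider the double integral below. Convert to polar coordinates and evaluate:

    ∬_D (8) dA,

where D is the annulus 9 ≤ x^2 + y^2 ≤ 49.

The region D is 3 ≤ r ≤ 7, 0 ≤ θ ≤ 2π in polar coordinates, where x = r cos(θ), y = r sin(θ), and dA = r dr dθ.

Under the substitution, the integrand becomes 8, so

    ∬_D (8) dA = ∫_{0}^{2π} ∫_{3}^{7} (8) · r dr dθ.

Inner integral (in r): ∫_{3}^{7} (8) · r dr = 160.

Outer integral (in θ): ∫_{0}^{2π} (160) dθ = 320π.

Therefore ∬_D (8) dA = 320π.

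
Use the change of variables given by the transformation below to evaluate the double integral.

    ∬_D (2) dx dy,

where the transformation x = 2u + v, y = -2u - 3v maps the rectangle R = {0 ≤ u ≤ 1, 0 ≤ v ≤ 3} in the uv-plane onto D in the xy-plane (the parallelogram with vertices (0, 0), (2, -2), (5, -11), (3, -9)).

Compute the Jacobian determinant of (x, y) with respect to (u, v):

    ∂(x,y)/∂(u,v) = | 2  1 | = (2)(-3) - (1)(-2) = -4.
                   | -2  -3 |

Its absolute value is |J| = 4 (the area scaling factor).

Substituting x = 2u + v, y = -2u - 3v into the integrand,

    2 → 2,

so the integral becomes

    ∬_R (2) · |J| du dv = ∫_0^1 ∫_0^3 (8) dv du.

Inner (v): 24.
Outer (u): 24.

Therefore ∬_D (2) dx dy = 24.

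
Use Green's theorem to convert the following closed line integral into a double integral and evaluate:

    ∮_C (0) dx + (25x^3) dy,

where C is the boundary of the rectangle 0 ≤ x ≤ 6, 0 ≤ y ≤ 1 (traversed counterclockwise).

Green's theorem converts the closed line integral into a double integral over the enclosed region D:

    ∮_C P dx + Q dy = ∬_D (∂Q/∂x - ∂P/∂y) dA.

Here P = 0, Q = 25x^3, so

    ∂Q/∂x = 75x^2,    ∂P/∂y = 0,
    ∂Q/∂x - ∂P/∂y = 75x^2.

D is the region 0 ≤ x ≤ 6, 0 ≤ y ≤ 1. Evaluating the double integral:

    ∬_D (75x^2) dA = ∫_0^{6} ∫_0^{1} (75x^2) dy dx.

Inner (y from 0 to 1): 75x^2.
Outer (x from 0 to 6): 5400.

Therefore ∮_C P dx + Q dy = 5400.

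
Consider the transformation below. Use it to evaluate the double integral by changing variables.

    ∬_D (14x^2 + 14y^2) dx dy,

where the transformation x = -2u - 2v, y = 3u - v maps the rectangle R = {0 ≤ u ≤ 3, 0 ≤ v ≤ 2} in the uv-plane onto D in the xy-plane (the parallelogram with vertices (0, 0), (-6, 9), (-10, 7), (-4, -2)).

Compute the Jacobian determinant of (x, y) with respect to (u, v):

    ∂(x,y)/∂(u,v) = | -2  -2 | = (-2)(-1) - (-2)(3) = 8.
                   | 3  -1 |

Its absolute value is |J| = 8 (the area scaling factor).

Substituting x = -2u - 2v, y = 3u - v into the integrand,

    14x^2 + 14y^2 → 182u^2 + 28u v + 70v^2,

so the integral becomes

    ∬_R (182u^2 + 28u v + 70v^2) · |J| du dv = ∫_0^3 ∫_0^2 (1456u^2 + 224u v + 560v^2) dv du.

Inner (v): 2912u^2 + 448u + 4480/3.
Outer (u): 32704.

Therefore ∬_D (14x^2 + 14y^2) dx dy = 32704.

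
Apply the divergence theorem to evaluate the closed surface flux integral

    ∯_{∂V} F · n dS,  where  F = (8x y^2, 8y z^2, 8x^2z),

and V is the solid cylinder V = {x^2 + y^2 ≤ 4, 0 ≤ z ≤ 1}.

By the divergence theorem,

    ∯_{∂V} F · n dS = ∭_V (∇ · F) dV.

Compute the divergence:
    ∇ · F = ∂F_x/∂x + ∂F_y/∂y + ∂F_z/∂z = 8y^2 + 8z^2 + 8x^2 = 8x^2 + 8y^2 + 8z^2.

In cylindrical coordinates, x = r cos(θ), y = r sin(θ), z = z, dV = r dr dθ dz, with 0 ≤ r ≤ 2, 0 ≤ θ ≤ 2π, 0 ≤ z ≤ 1.

The integrand, after substitution and multiplying by the volume element, becomes (8r^2 + 8z^2) · r, so

    ∭_V (∇·F) dV = ∫_0^{2π} ∫_0^{2} ∫_0^{1} (8r^2 + 8z^2) · r dz dr dθ.

Inner (z from 0 to 1): 8r (r^2 + 1/3).
Middle (r from 0 to 2): 112/3.
Outer (θ from 0 to 2π): 224π/3.

Therefore ∯_{∂V} F · n dS = 224π/3.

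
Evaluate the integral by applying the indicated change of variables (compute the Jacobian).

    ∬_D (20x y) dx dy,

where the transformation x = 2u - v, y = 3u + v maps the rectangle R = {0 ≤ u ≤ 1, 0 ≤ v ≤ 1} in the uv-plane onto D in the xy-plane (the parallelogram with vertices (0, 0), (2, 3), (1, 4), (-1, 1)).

Compute the Jacobian determinant of (x, y) with respect to (u, v):

    ∂(x,y)/∂(u,v) = | 2  -1 | = (2)(1) - (-1)(3) = 5.
                   | 3  1 |

Its absolute value is |J| = 5 (the area scaling factor).

Substituting x = 2u - v, y = 3u + v into the integrand,

    20x y → 120u^2 - 20u v - 20v^2,

so the integral becomes

    ∬_R (120u^2 - 20u v - 20v^2) · |J| du dv = ∫_0^1 ∫_0^1 (600u^2 - 100u v - 100v^2) dv du.

Inner (v): 600u^2 - 50u - 100/3.
Outer (u): 425/3.

Therefore ∬_D (20x y) dx dy = 425/3.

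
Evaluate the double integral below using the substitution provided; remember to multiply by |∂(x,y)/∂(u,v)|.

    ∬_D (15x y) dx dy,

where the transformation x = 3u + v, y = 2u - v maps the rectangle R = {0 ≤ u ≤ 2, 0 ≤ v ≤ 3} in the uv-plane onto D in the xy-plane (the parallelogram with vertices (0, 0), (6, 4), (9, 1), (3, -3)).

Compute the Jacobian determinant of (x, y) with respect to (u, v):

    ∂(x,y)/∂(u,v) = | 3  1 | = (3)(-1) - (1)(2) = -5.
                   | 2  -1 |

Its absolute value is |J| = 5 (the area scaling factor).

Substituting x = 3u + v, y = 2u - v into the integrand,

    15x y → 90u^2 - 15u v - 15v^2,

so the integral becomes

    ∬_R (90u^2 - 15u v - 15v^2) · |J| du dv = ∫_0^2 ∫_0^3 (450u^2 - 75u v - 75v^2) dv du.

Inner (v): 1350u^2 - 675u/2 - 675.
Outer (u): 1575.

Therefore ∬_D (15x y) dx dy = 1575.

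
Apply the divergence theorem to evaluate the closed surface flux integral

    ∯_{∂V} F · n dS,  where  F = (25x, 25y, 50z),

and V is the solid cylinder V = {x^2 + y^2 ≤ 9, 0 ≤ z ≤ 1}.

By the divergence theorem,

    ∯_{∂V} F · n dS = ∭_V (∇ · F) dV.

Compute the divergence:
    ∇ · F = ∂F_x/∂x + ∂F_y/∂y + ∂F_z/∂z = 25 + 25 + 50 = 100.

In cylindrical coordinates, x = r cos(θ), y = r sin(θ), z = z, dV = r dr dθ dz, with 0 ≤ r ≤ 3, 0 ≤ θ ≤ 2π, 0 ≤ z ≤ 1.

The integrand, after substitution and multiplying by the volume element, becomes (100) · r, so

    ∭_V (∇·F) dV = ∫_0^{2π} ∫_0^{3} ∫_0^{1} (100) · r dz dr dθ.

Inner (z from 0 to 1): 100r.
Middle (r from 0 to 3): 450.
Outer (θ from 0 to 2π): 900π.

Therefore ∯_{∂V} F · n dS = 900π.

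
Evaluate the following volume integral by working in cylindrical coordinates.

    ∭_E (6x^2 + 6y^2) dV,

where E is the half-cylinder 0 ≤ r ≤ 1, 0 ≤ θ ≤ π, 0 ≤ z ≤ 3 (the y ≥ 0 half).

In cylindrical coordinates, x = r cos(θ), y = r sin(θ), z = z, and dV = r dr dθ dz.

The integrand becomes 6r^2, so

    ∭_E (6x^2 + 6y^2) dV = ∫_{0}^{π} ∫_{0}^{1} ∫_{0}^{3} (6r^2) · r dz dr dθ.

Inner (z): 18r^3.
Middle (r from 0 to 1): 9/2.
Outer (θ): 9π/2.

Therefore the triple integral equals 9π/2.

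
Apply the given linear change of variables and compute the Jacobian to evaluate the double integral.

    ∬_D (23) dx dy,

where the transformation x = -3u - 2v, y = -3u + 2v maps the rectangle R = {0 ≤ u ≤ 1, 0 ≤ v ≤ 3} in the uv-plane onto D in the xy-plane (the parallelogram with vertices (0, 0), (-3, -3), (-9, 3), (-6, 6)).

Compute the Jacobian determinant of (x, y) with respect to (u, v):

    ∂(x,y)/∂(u,v) = | -3  -2 | = (-3)(2) - (-2)(-3) = -12.
                   | -3  2 |

Its absolute value is |J| = 12 (the area scaling factor).

Substituting x = -3u - 2v, y = -3u + 2v into the integrand,

    23 → 23,

so the integral becomes

    ∬_R (23) · |J| du dv = ∫_0^1 ∫_0^3 (276) dv du.

Inner (v): 828.
Outer (u): 828.

Therefore ∬_D (23) dx dy = 828.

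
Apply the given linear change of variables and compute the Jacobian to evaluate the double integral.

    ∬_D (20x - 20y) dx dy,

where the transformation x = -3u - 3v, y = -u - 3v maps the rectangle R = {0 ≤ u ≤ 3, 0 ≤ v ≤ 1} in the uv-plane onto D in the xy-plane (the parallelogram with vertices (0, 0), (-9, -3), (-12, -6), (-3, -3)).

Compute the Jacobian determinant of (x, y) with respect to (u, v):

    ∂(x,y)/∂(u,v) = | -3  -3 | = (-3)(-3) - (-3)(-1) = 6.
                   | -1  -3 |

Its absolute value is |J| = 6 (the area scaling factor).

Substituting x = -3u - 3v, y = -u - 3v into the integrand,

    20x - 20y → -40u,

so the integral becomes

    ∬_R (-40u) · |J| du dv = ∫_0^3 ∫_0^1 (-240u) dv du.

Inner (v): -240u.
Outer (u): -1080.

Therefore ∬_D (20x - 20y) dx dy = -1080.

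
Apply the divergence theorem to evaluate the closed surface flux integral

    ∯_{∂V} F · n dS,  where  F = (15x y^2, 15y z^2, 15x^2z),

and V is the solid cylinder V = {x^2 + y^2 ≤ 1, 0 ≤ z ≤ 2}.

By the divergence theorem,

    ∯_{∂V} F · n dS = ∭_V (∇ · F) dV.

Compute the divergence:
    ∇ · F = ∂F_x/∂x + ∂F_y/∂y + ∂F_z/∂z = 15y^2 + 15z^2 + 15x^2 = 15x^2 + 15y^2 + 15z^2.

In cylindrical coordinates, x = r cos(θ), y = r sin(θ), z = z, dV = r dr dθ dz, with 0 ≤ r ≤ 1, 0 ≤ θ ≤ 2π, 0 ≤ z ≤ 2.

The integrand, after substitution and multiplying by the volume element, becomes (15r^2 + 15z^2) · r, so

    ∭_V (∇·F) dV = ∫_0^{2π} ∫_0^{1} ∫_0^{2} (15r^2 + 15z^2) · r dz dr dθ.

Inner (z from 0 to 2): 30r^3 + 40r.
Middle (r from 0 to 1): 55/2.
Outer (θ from 0 to 2π): 55π.

Therefore ∯_{∂V} F · n dS = 55π.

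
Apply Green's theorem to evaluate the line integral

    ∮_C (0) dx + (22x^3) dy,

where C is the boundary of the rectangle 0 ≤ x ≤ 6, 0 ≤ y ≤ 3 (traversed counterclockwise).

Green's theorem converts the closed line integral into a double integral over the enclosed region D:

    ∮_C P dx + Q dy = ∬_D (∂Q/∂x - ∂P/∂y) dA.

Here P = 0, Q = 22x^3, so

    ∂Q/∂x = 66x^2,    ∂P/∂y = 0,
    ∂Q/∂x - ∂P/∂y = 66x^2.

D is the region 0 ≤ x ≤ 6, 0 ≤ y ≤ 3. Evaluating the double integral:

    ∬_D (66x^2) dA = ∫_0^{6} ∫_0^{3} (66x^2) dy dx.

Inner (y from 0 to 3): 198x^2.
Outer (x from 0 to 6): 14256.

Therefore ∮_C P dx + Q dy = 14256.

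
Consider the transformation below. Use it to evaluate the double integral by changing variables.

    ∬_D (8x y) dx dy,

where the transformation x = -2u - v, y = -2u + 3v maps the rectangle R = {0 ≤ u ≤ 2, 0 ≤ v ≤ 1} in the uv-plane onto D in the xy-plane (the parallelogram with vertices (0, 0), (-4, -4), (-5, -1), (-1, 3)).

Compute the Jacobian determinant of (x, y) with respect to (u, v):

    ∂(x,y)/∂(u,v) = | -2  -1 | = (-2)(3) - (-1)(-2) = -8.
                   | -2  3 |

Its absolute value is |J| = 8 (the area scaling factor).

Substituting x = -2u - v, y = -2u + 3v into the integrand,

    8x y → 32u^2 - 32u v - 24v^2,

so the integral becomes

    ∬_R (32u^2 - 32u v - 24v^2) · |J| du dv = ∫_0^2 ∫_0^1 (256u^2 - 256u v - 192v^2) dv du.

Inner (v): 256u^2 - 128u - 64.
Outer (u): 896/3.

Therefore ∬_D (8x y) dx dy = 896/3.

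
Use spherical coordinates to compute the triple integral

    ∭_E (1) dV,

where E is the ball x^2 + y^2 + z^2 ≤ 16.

In spherical coordinates, x = ρ sin(φ) cos(θ), y = ρ sin(φ) sin(θ), z = ρ cos(φ), and dV = ρ^2 sin(φ) dρ dφ dθ.

The integrand becomes 1, so

    ∭_E (1) dV = ∫_{0}^{2π} ∫_{0}^{π} ∫_{0}^{4} (1) · ρ^2 sin(φ) dρ dφ dθ.

Inner (ρ): 64sin(φ)/3.
Middle (φ): 128/3.
Outer (θ): 256π/3.

Therefore the triple integral equals 256π/3.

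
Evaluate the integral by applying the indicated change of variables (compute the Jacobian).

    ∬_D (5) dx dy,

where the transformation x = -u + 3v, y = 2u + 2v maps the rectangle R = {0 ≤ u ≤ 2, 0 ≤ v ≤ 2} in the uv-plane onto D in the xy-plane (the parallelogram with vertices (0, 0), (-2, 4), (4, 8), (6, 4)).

Compute the Jacobian determinant of (x, y) with respect to (u, v):

    ∂(x,y)/∂(u,v) = | -1  3 | = (-1)(2) - (3)(2) = -8.
                   | 2  2 |

Its absolute value is |J| = 8 (the area scaling factor).

Substituting x = -u + 3v, y = 2u + 2v into the integrand,

    5 → 5,

so the integral becomes

    ∬_R (5) · |J| du dv = ∫_0^2 ∫_0^2 (40) dv du.

Inner (v): 80.
Outer (u): 160.

Therefore ∬_D (5) dx dy = 160.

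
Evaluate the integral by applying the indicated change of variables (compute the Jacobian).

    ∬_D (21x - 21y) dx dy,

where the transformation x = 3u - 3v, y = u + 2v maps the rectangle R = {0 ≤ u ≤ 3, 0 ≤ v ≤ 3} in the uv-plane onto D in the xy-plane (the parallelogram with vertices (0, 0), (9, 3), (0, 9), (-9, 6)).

Compute the Jacobian determinant of (x, y) with respect to (u, v):

    ∂(x,y)/∂(u,v) = | 3  -3 | = (3)(2) - (-3)(1) = 9.
                   | 1  2 |

Its absolute value is |J| = 9 (the area scaling factor).

Substituting x = 3u - 3v, y = u + 2v into the integrand,

    21x - 21y → 42u - 105v,

so the integral becomes

    ∬_R (42u - 105v) · |J| du dv = ∫_0^3 ∫_0^3 (378u - 945v) dv du.

Inner (v): 1134u - 8505/2.
Outer (u): -15309/2.

Therefore ∬_D (21x - 21y) dx dy = -15309/2.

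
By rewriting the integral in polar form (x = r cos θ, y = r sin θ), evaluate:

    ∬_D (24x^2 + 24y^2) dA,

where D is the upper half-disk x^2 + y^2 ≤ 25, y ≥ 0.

The region D is 0 ≤ r ≤ 5, 0 ≤ θ ≤ π in polar coordinates, where x = r cos(θ), y = r sin(θ), and dA = r dr dθ.

Under the substitution, the integrand becomes 24r^2, so

    ∬_D (24x^2 + 24y^2) dA = ∫_{0}^{π} ∫_{0}^{5} (24r^2) · r dr dθ.

Inner integral (in r): ∫_{0}^{5} (24r^2) · r dr = 3750.

Outer integral (in θ): ∫_{0}^{π} (3750) dθ = 3750π.

Therefore ∬_D (24x^2 + 24y^2) dA = 3750π.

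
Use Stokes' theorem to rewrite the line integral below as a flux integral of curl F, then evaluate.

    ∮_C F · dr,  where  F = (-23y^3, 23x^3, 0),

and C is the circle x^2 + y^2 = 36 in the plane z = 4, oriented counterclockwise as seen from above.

Let S be the flat disk x^2 + y^2 ≤ 36 in the plane z = 4, with upward unit normal n̂ = ẑ. By Stokes' theorem,

    ∮_C F · dr = ∬_S (∇ × F) · n̂ dS = ∬_D (curl F)_z dA,

where D is the disk x^2 + y^2 ≤ 36.

Compute the curl of F = (-23y^3, 23x^3, 0):
    (∇ × F)_x = ∂F_z/∂y - ∂F_y/∂z = 0,
    (∇ × F)_y = ∂F_x/∂z - ∂F_z/∂x = 0,
    (∇ × F)_z = ∂F_y/∂x - ∂F_x/∂y = 69x^2 + 69y^2.

On z = 4, (curl F)_z = 69x^2 + 69y^2.

Convert to polar (x = r cos θ, y = r sin θ, dA = r dr dθ); the integrand becomes 69r^2, so

    ∬_D (curl F)_z dA = ∫_0^{2π} ∫_0^{6} (69r^2) · r dr dθ.

Inner (r from 0 to 6): 22356.
Outer (θ from 0 to 2π): 44712π.

Therefore ∮_C F · dr = 44712π.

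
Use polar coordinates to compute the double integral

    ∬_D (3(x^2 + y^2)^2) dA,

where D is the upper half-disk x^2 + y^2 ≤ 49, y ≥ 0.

The region D is 0 ≤ r ≤ 7, 0 ≤ θ ≤ π in polar coordinates, where x = r cos(θ), y = r sin(θ), and dA = r dr dθ.

Under the substitution, the integrand becomes 3r^4, so

    ∬_D (3(x^2 + y^2)^2) dA = ∫_{0}^{π} ∫_{0}^{7} (3r^4) · r dr dθ.

Inner integral (in r): ∫_{0}^{7} (3r^4) · r dr = 117649/2.

Outer integral (in θ): ∫_{0}^{π} (117649/2) dθ = 117649π/2.

Therefore ∬_D (3(x^2 + y^2)^2) dA = 117649π/2.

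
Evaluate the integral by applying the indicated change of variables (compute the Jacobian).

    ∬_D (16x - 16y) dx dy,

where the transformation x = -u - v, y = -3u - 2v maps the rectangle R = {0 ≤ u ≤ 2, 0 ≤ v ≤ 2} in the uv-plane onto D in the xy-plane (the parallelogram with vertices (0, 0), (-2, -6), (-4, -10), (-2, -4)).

Compute the Jacobian determinant of (x, y) with respect to (u, v):

    ∂(x,y)/∂(u,v) = | -1  -1 | = (-1)(-2) - (-1)(-3) = -1.
                   | -3  -2 |

Its absolute value is |J| = 1 (the area scaling factor).

Substituting x = -u - v, y = -3u - 2v into the integrand,

    16x - 16y → 32u + 16v,

so the integral becomes

    ∬_R (32u + 16v) · |J| du dv = ∫_0^2 ∫_0^2 (32u + 16v) dv du.

Inner (v): 64u + 32.
Outer (u): 192.

Therefore ∬_D (16x - 16y) dx dy = 192.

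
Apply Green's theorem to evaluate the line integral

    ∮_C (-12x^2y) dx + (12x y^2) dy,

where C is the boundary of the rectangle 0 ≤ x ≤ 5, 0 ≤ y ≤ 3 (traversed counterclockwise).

Green's theorem converts the closed line integral into a double integral over the enclosed region D:

    ∮_C P dx + Q dy = ∬_D (∂Q/∂x - ∂P/∂y) dA.

Here P = -12x^2y, Q = 12x y^2, so

    ∂Q/∂x = 12y^2,    ∂P/∂y = -12x^2,
    ∂Q/∂x - ∂P/∂y = 12x^2 + 12y^2.

D is the region 0 ≤ x ≤ 5, 0 ≤ y ≤ 3. Evaluating the double integral:

    ∬_D (12x^2 + 12y^2) dA = ∫_0^{5} ∫_0^{3} (12x^2 + 12y^2) dy dx.

Inner (y from 0 to 3): 36x^2 + 108.
Outer (x from 0 to 5): 2040.

Therefore ∮_C P dx + Q dy = 2040.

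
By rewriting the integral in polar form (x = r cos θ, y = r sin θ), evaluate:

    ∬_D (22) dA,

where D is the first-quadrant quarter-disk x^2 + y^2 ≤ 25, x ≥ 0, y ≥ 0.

The region D is 0 ≤ r ≤ 5, 0 ≤ θ ≤ π/2 in polar coordinates, where x = r cos(θ), y = r sin(θ), and dA = r dr dθ.

Under the substitution, the integrand becomes 22, so

    ∬_D (22) dA = ∫_{0}^{π/2} ∫_{0}^{5} (22) · r dr dθ.

Inner integral (in r): ∫_{0}^{5} (22) · r dr = 275.

Outer integral (in θ): ∫_{0}^{π/2} (275) dθ = 275π/2.

Therefore ∬_D (22) dA = 275π/2.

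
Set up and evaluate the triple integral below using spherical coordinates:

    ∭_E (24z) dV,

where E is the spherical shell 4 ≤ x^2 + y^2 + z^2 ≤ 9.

In spherical coordinates, x = ρ sin(φ) cos(θ), y = ρ sin(φ) sin(θ), z = ρ cos(φ), and dV = ρ^2 sin(φ) dρ dφ dθ.

The integrand becomes 24ρ cos(φ), so

    ∭_E (24z) dV = ∫_{0}^{2π} ∫_{0}^{π} ∫_{2}^{3} (24ρ cos(φ)) · ρ^2 sin(φ) dρ dφ dθ.

Inner (ρ): 195sin(2φ).
Middle (φ): 0.
Outer (θ): 0.

Therefore the triple integral equals 0.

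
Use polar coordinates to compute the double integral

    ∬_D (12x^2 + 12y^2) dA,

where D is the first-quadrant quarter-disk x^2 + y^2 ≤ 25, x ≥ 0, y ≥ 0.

The region D is 0 ≤ r ≤ 5, 0 ≤ θ ≤ π/2 in polar coordinates, where x = r cos(θ), y = r sin(θ), and dA = r dr dθ.

Under the substitution, the integrand becomes 12r^2, so

    ∬_D (12x^2 + 12y^2) dA = ∫_{0}^{π/2} ∫_{0}^{5} (12r^2) · r dr dθ.

Inner integral (in r): ∫_{0}^{5} (12r^2) · r dr = 1875.

Outer integral (in θ): ∫_{0}^{π/2} (1875) dθ = 1875π/2.

Therefore ∬_D (12x^2 + 12y^2) dA = 1875π/2.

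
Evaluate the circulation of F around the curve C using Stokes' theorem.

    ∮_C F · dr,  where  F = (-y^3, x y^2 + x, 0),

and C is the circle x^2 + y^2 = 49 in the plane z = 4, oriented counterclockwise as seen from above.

Let S be the flat disk x^2 + y^2 ≤ 49 in the plane z = 4, with upward unit normal n̂ = ẑ. By Stokes' theorem,

    ∮_C F · dr = ∬_S (∇ × F) · n̂ dS = ∬_D (curl F)_z dA,

where D is the disk x^2 + y^2 ≤ 49.

Compute the curl of F = (-y^3, x y^2 + x, 0):
    (∇ × F)_x = ∂F_z/∂y - ∂F_y/∂z = 0,
    (∇ × F)_y = ∂F_x/∂z - ∂F_z/∂x = 0,
    (∇ × F)_z = ∂F_y/∂x - ∂F_x/∂y = 4y^2 + 1.

On z = 4, (curl F)_z = 4y^2 + 1.

Convert to polar (x = r cos θ, y = r sin θ, dA = r dr dθ); the integrand becomes 4r^2sin(θ)^2 + 1, so

    ∬_D (curl F)_z dA = ∫_0^{2π} ∫_0^{7} (4r^2sin(θ)^2 + 1) · r dr dθ.

Inner (r from 0 to 7): 2401sin(θ)^2 + 49/2.
Outer (θ from 0 to 2π): 2450π.

Therefore ∮_C F · dr = 2450π.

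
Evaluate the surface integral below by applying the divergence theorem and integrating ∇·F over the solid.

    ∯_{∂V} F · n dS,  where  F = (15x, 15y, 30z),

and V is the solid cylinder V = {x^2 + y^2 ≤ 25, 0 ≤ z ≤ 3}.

By the divergence theorem,

    ∯_{∂V} F · n dS = ∭_V (∇ · F) dV.

Compute the divergence:
    ∇ · F = ∂F_x/∂x + ∂F_y/∂y + ∂F_z/∂z = 15 + 15 + 30 = 60.

In cylindrical coordinates, x = r cos(θ), y = r sin(θ), z = z, dV = r dr dθ dz, with 0 ≤ r ≤ 5, 0 ≤ θ ≤ 2π, 0 ≤ z ≤ 3.

The integrand, after substitution and multiplying by the volume element, becomes (60) · r, so

    ∭_V (∇·F) dV = ∫_0^{2π} ∫_0^{5} ∫_0^{3} (60) · r dz dr dθ.

Inner (z from 0 to 3): 180r.
Middle (r from 0 to 5): 2250.
Outer (θ from 0 to 2π): 4500π.

Therefore ∯_{∂V} F · n dS = 4500π.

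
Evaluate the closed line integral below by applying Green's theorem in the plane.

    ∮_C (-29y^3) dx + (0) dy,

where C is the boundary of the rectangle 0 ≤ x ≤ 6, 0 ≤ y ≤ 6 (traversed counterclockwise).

Green's theorem converts the closed line integral into a double integral over the enclosed region D:

    ∮_C P dx + Q dy = ∬_D (∂Q/∂x - ∂P/∂y) dA.

Here P = -29y^3, Q = 0, so

    ∂Q/∂x = 0,    ∂P/∂y = -87y^2,
    ∂Q/∂x - ∂P/∂y = 87y^2.

D is the region 0 ≤ x ≤ 6, 0 ≤ y ≤ 6. Evaluating the double integral:

    ∬_D (87y^2) dA = ∫_0^{6} ∫_0^{6} (87y^2) dy dx.

Inner (y from 0 to 6): 6264.
Outer (x from 0 to 6): 37584.

Therefore ∮_C P dx + Q dy = 37584.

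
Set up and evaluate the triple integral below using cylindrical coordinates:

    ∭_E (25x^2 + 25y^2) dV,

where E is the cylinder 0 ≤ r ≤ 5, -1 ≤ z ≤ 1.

In cylindrical coordinates, x = r cos(θ), y = r sin(θ), z = z, and dV = r dr dθ dz.

The integrand becomes 25r^2, so

    ∭_E (25x^2 + 25y^2) dV = ∫_{0}^{2π} ∫_{0}^{5} ∫_{-1}^{1} (25r^2) · r dz dr dθ.

Inner (z): 50r^3.
Middle (r from 0 to 5): 15625/2.
Outer (θ): 15625π.

Therefore the triple integral equals 15625π.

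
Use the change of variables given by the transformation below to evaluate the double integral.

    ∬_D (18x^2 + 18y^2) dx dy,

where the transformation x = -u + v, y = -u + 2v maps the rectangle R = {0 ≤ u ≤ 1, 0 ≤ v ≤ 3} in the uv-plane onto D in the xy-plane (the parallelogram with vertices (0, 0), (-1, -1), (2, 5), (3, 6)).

Compute the Jacobian determinant of (x, y) with respect to (u, v):

    ∂(x,y)/∂(u,v) = | -1  1 | = (-1)(2) - (1)(-1) = -1.
                   | -1  2 |

Its absolute value is |J| = 1 (the area scaling factor).

Substituting x = -u + v, y = -u + 2v into the integrand,

    18x^2 + 18y^2 → 36u^2 - 108u v + 90v^2,

so the integral becomes

    ∬_R (36u^2 - 108u v + 90v^2) · |J| du dv = ∫_0^1 ∫_0^3 (36u^2 - 108u v + 90v^2) dv du.

Inner (v): 108u^2 - 486u + 810.
Outer (u): 603.

Therefore ∬_D (18x^2 + 18y^2) dx dy = 603.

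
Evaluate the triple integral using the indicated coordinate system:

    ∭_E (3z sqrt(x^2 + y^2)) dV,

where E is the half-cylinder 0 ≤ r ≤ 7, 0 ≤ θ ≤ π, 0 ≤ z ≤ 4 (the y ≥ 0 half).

In cylindrical coordinates, x = r cos(θ), y = r sin(θ), z = z, and dV = r dr dθ dz.

The integrand becomes 3r z, so

    ∭_E (3z sqrt(x^2 + y^2)) dV = ∫_{0}^{π} ∫_{0}^{7} ∫_{0}^{4} (3r z) · r dz dr dθ.

Inner (z): 24r^2.
Middle (r from 0 to 7): 2744.
Outer (θ): 2744π.

Therefore the triple integral equals 2744π.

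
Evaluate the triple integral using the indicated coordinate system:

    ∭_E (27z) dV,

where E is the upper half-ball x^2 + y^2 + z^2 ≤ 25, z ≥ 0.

In spherical coordinates, x = ρ sin(φ) cos(θ), y = ρ sin(φ) sin(θ), z = ρ cos(φ), and dV = ρ^2 sin(φ) dρ dφ dθ.

The integrand becomes 27ρ cos(φ), so

    ∭_E (27z) dV = ∫_{0}^{2π} ∫_{0}^{π/2} ∫_{0}^{5} (27ρ cos(φ)) · ρ^2 sin(φ) dρ dφ dθ.

Inner (ρ): 16875sin(2φ)/8.
Middle (φ): 16875/8.
Outer (θ): 16875π/4.

Therefore the triple integral equals 16875π/4.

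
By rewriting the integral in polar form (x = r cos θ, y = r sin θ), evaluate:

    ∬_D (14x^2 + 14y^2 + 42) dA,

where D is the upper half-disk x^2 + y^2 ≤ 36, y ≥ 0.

The region D is 0 ≤ r ≤ 6, 0 ≤ θ ≤ π in polar coordinates, where x = r cos(θ), y = r sin(θ), and dA = r dr dθ.

Under the substitution, the integrand becomes 14r^2 + 42, so

    ∬_D (14x^2 + 14y^2 + 42) dA = ∫_{0}^{π} ∫_{0}^{6} (14r^2 + 42) · r dr dθ.

Inner integral (in r): ∫_{0}^{6} (14r^2 + 42) · r dr = 5292.

Outer integral (in θ): ∫_{0}^{π} (5292) dθ = 5292π.

Therefore ∬_D (14x^2 + 14y^2 + 42) dA = 5292π.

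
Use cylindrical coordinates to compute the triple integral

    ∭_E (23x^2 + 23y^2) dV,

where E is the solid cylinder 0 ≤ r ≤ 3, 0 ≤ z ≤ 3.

In cylindrical coordinates, x = r cos(θ), y = r sin(θ), z = z, and dV = r dr dθ dz.

The integrand becomes 23r^2, so

    ∭_E (23x^2 + 23y^2) dV = ∫_{0}^{2π} ∫_{0}^{3} ∫_{0}^{3} (23r^2) · r dz dr dθ.

Inner (z): 69r^3.
Middle (r from 0 to 3): 5589/4.
Outer (θ): 5589π/2.

Therefore the triple integral equals 5589π/2.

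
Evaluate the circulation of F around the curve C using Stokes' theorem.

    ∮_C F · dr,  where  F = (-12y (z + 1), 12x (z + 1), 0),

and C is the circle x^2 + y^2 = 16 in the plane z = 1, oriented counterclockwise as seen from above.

Let S be the flat disk x^2 + y^2 ≤ 16 in the plane z = 1, with upward unit normal n̂ = ẑ. By Stokes' theorem,

    ∮_C F · dr = ∬_S (∇ × F) · n̂ dS = ∬_D (curl F)_z dA,

where D is the disk x^2 + y^2 ≤ 16.

Compute the curl of F = (-12y (z + 1), 12x (z + 1), 0):
    (∇ × F)_x = ∂F_z/∂y - ∂F_y/∂z = -12x,
    (∇ × F)_y = ∂F_x/∂z - ∂F_z/∂x = -12y,
    (∇ × F)_z = ∂F_y/∂x - ∂F_x/∂y = 24z + 24.

On z = 1, (curl F)_z = 48.

Convert to polar (x = r cos θ, y = r sin θ, dA = r dr dθ); the integrand becomes 48, so

    ∬_D (curl F)_z dA = ∫_0^{2π} ∫_0^{4} (48) · r dr dθ.

Inner (r from 0 to 4): 384.
Outer (θ from 0 to 2π): 768π.

Therefore ∮_C F · dr = 768π.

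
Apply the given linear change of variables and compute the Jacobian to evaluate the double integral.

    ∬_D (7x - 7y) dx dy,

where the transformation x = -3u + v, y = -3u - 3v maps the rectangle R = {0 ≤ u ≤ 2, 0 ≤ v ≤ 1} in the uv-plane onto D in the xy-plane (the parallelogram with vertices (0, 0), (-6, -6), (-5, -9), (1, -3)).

Compute the Jacobian determinant of (x, y) with respect to (u, v):

    ∂(x,y)/∂(u,v) = | -3  1 | = (-3)(-3) - (1)(-3) = 12.
                   | -3  -3 |

Its absolute value is |J| = 12 (the area scaling factor).

Substituting x = -3u + v, y = -3u - 3v into the integrand,

    7x - 7y → 28v,

so the integral becomes

    ∬_R (28v) · |J| du dv = ∫_0^2 ∫_0^1 (336v) dv du.

Inner (v): 168.
Outer (u): 336.

Therefore ∬_D (7x - 7y) dx dy = 336.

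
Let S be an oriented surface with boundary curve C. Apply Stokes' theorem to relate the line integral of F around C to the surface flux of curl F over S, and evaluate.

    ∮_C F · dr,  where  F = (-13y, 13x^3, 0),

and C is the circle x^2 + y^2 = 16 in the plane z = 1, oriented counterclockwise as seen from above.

Let S be the flat disk x^2 + y^2 ≤ 16 in the plane z = 1, with upward unit normal n̂ = ẑ. By Stokes' theorem,

    ∮_C F · dr = ∬_S (∇ × F) · n̂ dS = ∬_D (curl F)_z dA,

where D is the disk x^2 + y^2 ≤ 16.

Compute the curl of F = (-13y, 13x^3, 0):
    (∇ × F)_x = ∂F_z/∂y - ∂F_y/∂z = 0,
    (∇ × F)_y = ∂F_x/∂z - ∂F_z/∂x = 0,
    (∇ × F)_z = ∂F_y/∂x - ∂F_x/∂y = 39x^2 + 13.

On z = 1, (curl F)_z = 39x^2 + 13.

Convert to polar (x = r cos θ, y = r sin θ, dA = r dr dθ); the integrand becomes 39r^2cos(θ)^2 + 13, so

    ∬_D (curl F)_z dA = ∫_0^{2π} ∫_0^{4} (39r^2cos(θ)^2 + 13) · r dr dθ.

Inner (r from 0 to 4): 2496cos(θ)^2 + 104.
Outer (θ from 0 to 2π): 2704π.

Therefore ∮_C F · dr = 2704π.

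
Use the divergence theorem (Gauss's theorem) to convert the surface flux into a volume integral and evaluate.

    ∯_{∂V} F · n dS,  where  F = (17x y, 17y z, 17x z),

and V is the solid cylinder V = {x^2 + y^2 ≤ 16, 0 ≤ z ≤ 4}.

By the divergence theorem,

    ∯_{∂V} F · n dS = ∭_V (∇ · F) dV.

Compute the divergence:
    ∇ · F = ∂F_x/∂x + ∂F_y/∂y + ∂F_z/∂z = 17y + 17z + 17x = 17x + 17y + 17z.

In cylindrical coordinates, x = r cos(θ), y = r sin(θ), z = z, dV = r dr dθ dz, with 0 ≤ r ≤ 4, 0 ≤ θ ≤ 2π, 0 ≤ z ≤ 4.

The integrand, after substitution and multiplying by the volume element, becomes (17sqrt(2)r sin(θ + π/4) + 17z) · r, so

    ∭_V (∇·F) dV = ∫_0^{2π} ∫_0^{4} ∫_0^{4} (17sqrt(2)r sin(θ + π/4) + 17z) · r dz dr dθ.

Inner (z from 0 to 4): 68r (sqrt(2)r sin(θ + π/4) + 2).
Middle (r from 0 to 4): 4352sqrt(2)sin(θ + π/4)/3 + 1088.
Outer (θ from 0 to 2π): 2176π.

Therefore ∯_{∂V} F · n dS = 2176π.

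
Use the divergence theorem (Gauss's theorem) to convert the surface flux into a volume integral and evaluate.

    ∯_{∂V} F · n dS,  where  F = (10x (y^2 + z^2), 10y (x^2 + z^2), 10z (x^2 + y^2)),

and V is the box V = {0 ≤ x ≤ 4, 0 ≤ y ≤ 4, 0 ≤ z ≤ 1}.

By the divergence theorem,

    ∯_{∂V} F · n dS = ∭_V (∇ · F) dV.

Compute the divergence:
    ∇ · F = ∂F_x/∂x + ∂F_y/∂y + ∂F_z/∂z = 10y^2 + 10z^2 + 10x^2 + 10z^2 + 10x^2 + 10y^2 = 20x^2 + 20y^2 + 20z^2.

V is a rectangular box, so dV = dx dy dz with 0 ≤ x ≤ 4, 0 ≤ y ≤ 4, 0 ≤ z ≤ 1.

Integrate (20x^2 + 20y^2 + 20z^2) over V as an iterated integral:

    ∭_V (∇·F) dV = ∫_0^{4} ∫_0^{4} ∫_0^{1} (20x^2 + 20y^2 + 20z^2) dz dy dx.

Inner (z from 0 to 1): 20x^2 + 20y^2 + 20/3.
Middle (y from 0 to 4): 80x^2 + 1360/3.
Outer (x from 0 to 4): 3520.

Therefore ∯_{∂V} F · n dS = 3520.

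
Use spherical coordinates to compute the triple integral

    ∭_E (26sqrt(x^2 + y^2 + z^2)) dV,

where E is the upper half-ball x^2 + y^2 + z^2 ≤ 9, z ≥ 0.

In spherical coordinates, x = ρ sin(φ) cos(θ), y = ρ sin(φ) sin(θ), z = ρ cos(φ), and dV = ρ^2 sin(φ) dρ dφ dθ.

The integrand becomes 26ρ, so

    ∭_E (26sqrt(x^2 + y^2 + z^2)) dV = ∫_{0}^{2π} ∫_{0}^{π/2} ∫_{0}^{3} (26ρ) · ρ^2 sin(φ) dρ dφ dθ.

Inner (ρ): 1053sin(φ)/2.
Middle (φ): 1053/2.
Outer (θ): 1053π.

Therefore the triple integral equals 1053π.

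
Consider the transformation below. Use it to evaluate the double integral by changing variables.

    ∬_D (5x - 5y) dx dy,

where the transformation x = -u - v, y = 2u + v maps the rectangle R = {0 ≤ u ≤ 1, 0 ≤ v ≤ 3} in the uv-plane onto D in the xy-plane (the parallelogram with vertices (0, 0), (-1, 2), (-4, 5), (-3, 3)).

Compute the Jacobian determinant of (x, y) with respect to (u, v):

    ∂(x,y)/∂(u,v) = | -1  -1 | = (-1)(1) - (-1)(2) = 1.
                   | 2  1 |

Its absolute value is |J| = 1 (the area scaling factor).

Substituting x = -u - v, y = 2u + v into the integrand,

    5x - 5y → -15u - 10v,

so the integral becomes

    ∬_R (-15u - 10v) · |J| du dv = ∫_0^1 ∫_0^3 (-15u - 10v) dv du.

Inner (v): -45u - 45.
Outer (u): -135/2.

Therefore ∬_D (5x - 5y) dx dy = -135/2.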